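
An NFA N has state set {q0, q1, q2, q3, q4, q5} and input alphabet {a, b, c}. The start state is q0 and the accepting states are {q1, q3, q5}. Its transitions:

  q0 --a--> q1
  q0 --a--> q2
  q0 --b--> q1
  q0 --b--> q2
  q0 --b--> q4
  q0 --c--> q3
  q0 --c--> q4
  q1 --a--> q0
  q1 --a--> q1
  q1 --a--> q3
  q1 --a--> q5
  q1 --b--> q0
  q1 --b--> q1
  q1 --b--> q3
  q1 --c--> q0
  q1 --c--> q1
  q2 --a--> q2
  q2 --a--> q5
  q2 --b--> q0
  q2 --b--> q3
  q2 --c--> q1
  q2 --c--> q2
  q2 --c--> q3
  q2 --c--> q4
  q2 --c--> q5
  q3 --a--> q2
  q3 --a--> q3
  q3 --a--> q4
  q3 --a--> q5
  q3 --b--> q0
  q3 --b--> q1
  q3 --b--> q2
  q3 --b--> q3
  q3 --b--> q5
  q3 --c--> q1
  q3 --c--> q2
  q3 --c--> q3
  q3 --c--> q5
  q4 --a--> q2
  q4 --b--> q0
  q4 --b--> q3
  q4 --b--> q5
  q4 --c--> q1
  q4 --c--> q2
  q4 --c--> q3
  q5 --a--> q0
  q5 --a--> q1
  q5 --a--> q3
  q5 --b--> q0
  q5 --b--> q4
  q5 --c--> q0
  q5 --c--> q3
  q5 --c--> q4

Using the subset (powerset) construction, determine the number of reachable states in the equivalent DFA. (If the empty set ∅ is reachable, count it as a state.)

Start state of the DFA: {q0}.
{q0} --a--> {q1, q2}  [new]
{q0} --b--> {q1, q2, q4}  [new]
{q0} --c--> {q3, q4}  [new]
{q1, q2} --a--> {q0, q1, q2, q3, q5}  [new]
{q1, q2} --b--> {q0, q1, q3}  [new]
{q1, q2} --c--> {q0, q1, q2, q3, q4, q5}  [new]
{q1, q2, q4} --a--> {q0, q1, q2, q3, q5}  [seen]
{q1, q2, q4} --b--> {q0, q1, q3, q5}  [new]
{q1, q2, q4} --c--> {q0, q1, q2, q3, q4, q5}  [seen]
{q3, q4} --a--> {q2, q3, q4, q5}  [new]
{q3, q4} --b--> {q0, q1, q2, q3, q5}  [seen]
{q3, q4} --c--> {q1, q2, q3, q5}  [new]
{q0, q1, q2, q3, q5} --a--> {q0, q1, q2, q3, q4, q5}  [seen]
{q0, q1, q2, q3, q5} --b--> {q0, q1, q2, q3, q4, q5}  [seen]
{q0, q1, q2, q3, q5} --c--> {q0, q1, q2, q3, q4, q5}  [seen]
{q0, q1, q3} --a--> {q0, q1, q2, q3, q4, q5}  [seen]
{q0, q1, q3} --b--> {q0, q1, q2, q3, q4, q5}  [seen]
{q0, q1, q3} --c--> {q0, q1, q2, q3, q4, q5}  [seen]
{q0, q1, q2, q3, q4, q5} --a--> {q0, q1, q2, q3, q4, q5}  [seen]
{q0, q1, q2, q3, q4, q5} --b--> {q0, q1, q2, q3, q4, q5}  [seen]
{q0, q1, q2, q3, q4, q5} --c--> {q0, q1, q2, q3, q4, q5}  [seen]
{q0, q1, q3, q5} --a--> {q0, q1, q2, q3, q4, q5}  [seen]
{q0, q1, q3, q5} --b--> {q0, q1, q2, q3, q4, q5}  [seen]
{q0, q1, q3, q5} --c--> {q0, q1, q2, q3, q4, q5}  [seen]
{q2, q3, q4, q5} --a--> {q0, q1, q2, q3, q4, q5}  [seen]
{q2, q3, q4, q5} --b--> {q0, q1, q2, q3, q4, q5}  [seen]
{q2, q3, q4, q5} --c--> {q0, q1, q2, q3, q4, q5}  [seen]
{q1, q2, q3, q5} --a--> {q0, q1, q2, q3, q4, q5}  [seen]
{q1, q2, q3, q5} --b--> {q0, q1, q2, q3, q4, q5}  [seen]
{q1, q2, q3, q5} --c--> {q0, q1, q2, q3, q4, q5}  [seen]
Reachable DFA states: {q0}, {q1, q2}, {q1, q2, q4}, {q3, q4}, {q0, q1, q2, q3, q5}, {q0, q1, q3}, {q0, q1, q2, q3, q4, q5}, {q0, q1, q3, q5}, {q2, q3, q4, q5}, {q1, q2, q3, q5}.

10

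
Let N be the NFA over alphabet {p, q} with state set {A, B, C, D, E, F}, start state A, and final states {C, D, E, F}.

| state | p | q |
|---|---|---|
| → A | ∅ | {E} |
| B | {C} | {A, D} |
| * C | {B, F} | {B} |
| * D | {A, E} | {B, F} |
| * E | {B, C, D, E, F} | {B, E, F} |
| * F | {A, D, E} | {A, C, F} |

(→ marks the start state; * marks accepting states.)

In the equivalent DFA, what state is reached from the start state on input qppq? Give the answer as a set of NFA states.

{A, B, C, D, E, F}

Start: {A}.
δ(A,q) = {E}.
Union: {E}.
After q: {E}.
δ(E,p) = {B, C, D, E, F}.
Union: {B, C, D, E, F}.
After p: {B, C, D, E, F}.
δ(B,p) = {C}; δ(C,p) = {B, F}; δ(D,p) = {A, E}; δ(E,p) = {B, C, D, E, F}; δ(F,p) = {A, D, E}.
Union: {A, B, C, D, E, F}.
After p: {A, B, C, D, E, F}.
δ(A,q) = {E}; δ(B,q) = {A, D}; δ(C,q) = {B}; δ(D,q) = {B, F}; δ(E,q) = {B, E, F}; δ(F,q) = {A, C, F}.
Union: {A, B, C, D, E, F}.
After q: {A, B, C, D, E, F}.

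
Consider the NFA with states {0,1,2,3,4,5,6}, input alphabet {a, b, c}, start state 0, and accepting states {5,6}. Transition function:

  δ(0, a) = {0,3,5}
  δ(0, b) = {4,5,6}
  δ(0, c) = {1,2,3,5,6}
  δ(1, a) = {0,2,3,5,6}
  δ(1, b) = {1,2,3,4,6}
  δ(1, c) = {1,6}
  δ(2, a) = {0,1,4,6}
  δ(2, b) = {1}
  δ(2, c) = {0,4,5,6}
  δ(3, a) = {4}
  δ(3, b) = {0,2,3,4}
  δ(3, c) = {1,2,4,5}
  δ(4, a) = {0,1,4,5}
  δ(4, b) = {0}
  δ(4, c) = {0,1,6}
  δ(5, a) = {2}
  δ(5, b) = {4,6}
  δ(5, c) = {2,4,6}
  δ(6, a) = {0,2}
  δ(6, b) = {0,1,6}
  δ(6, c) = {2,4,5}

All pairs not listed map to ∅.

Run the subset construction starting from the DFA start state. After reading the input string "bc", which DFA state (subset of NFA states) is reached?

{0,1,2,4,5,6}

Start: {0}.
δ(0,b) = {4,5,6}.
Union: {4,5,6}.
After b: {4,5,6}.
δ(4,c) = {0,1,6}; δ(5,c) = {2,4,6}; δ(6,c) = {2,4,5}.
Union: {0,1,2,4,5,6}.
After c: {0,1,2,4,5,6}.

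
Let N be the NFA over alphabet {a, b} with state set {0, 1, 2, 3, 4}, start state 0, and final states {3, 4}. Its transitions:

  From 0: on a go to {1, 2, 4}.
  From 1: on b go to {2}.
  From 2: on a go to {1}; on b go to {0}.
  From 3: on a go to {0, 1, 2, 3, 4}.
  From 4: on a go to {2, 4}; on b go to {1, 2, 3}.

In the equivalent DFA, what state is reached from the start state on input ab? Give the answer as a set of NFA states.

{0, 1, 2, 3}

Start: {0}.
δ(0,a) = {1, 2, 4}.
Union: {1, 2, 4}.
After a: {1, 2, 4}.
δ(1,b) = {2}; δ(2,b) = {0}; δ(4,b) = {1, 2, 3}.
Union: {0, 1, 2, 3}.
After b: {0, 1, 2, 3}.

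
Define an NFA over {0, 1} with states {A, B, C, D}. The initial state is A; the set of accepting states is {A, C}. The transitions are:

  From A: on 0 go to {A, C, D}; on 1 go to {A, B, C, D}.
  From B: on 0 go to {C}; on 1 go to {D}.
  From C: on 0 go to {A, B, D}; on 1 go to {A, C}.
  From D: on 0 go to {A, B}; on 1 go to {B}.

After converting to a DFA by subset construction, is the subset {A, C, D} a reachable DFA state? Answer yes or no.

yes

Start state of the DFA: {A}.
{A} --0--> {A, C, D}  [new]
{A} --1--> {A, B, C, D}  [new]
{A, C, D} --0--> {A, B, C, D}  [seen]
{A, C, D} --1--> {A, B, C, D}  [seen]
{A, B, C, D} --0--> {A, B, C, D}  [seen]
{A, B, C, D} --1--> {A, B, C, D}  [seen]
Reachable DFA states: {A}, {A, C, D}, {A, B, C, D}.
{A, C, D} is among them.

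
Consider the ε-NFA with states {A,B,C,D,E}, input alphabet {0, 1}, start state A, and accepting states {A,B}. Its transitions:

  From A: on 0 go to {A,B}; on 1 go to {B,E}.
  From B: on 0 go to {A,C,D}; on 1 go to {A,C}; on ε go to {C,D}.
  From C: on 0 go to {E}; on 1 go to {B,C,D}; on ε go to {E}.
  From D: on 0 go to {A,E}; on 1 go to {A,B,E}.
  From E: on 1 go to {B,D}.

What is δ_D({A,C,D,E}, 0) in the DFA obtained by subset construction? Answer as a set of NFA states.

{A,B,C,D,E}

δ(A,0) = {A,B}; δ(C,0) = {E}; δ(D,0) = {A,E}; δ(E,0) = ∅.
Union: {A,B,E}.
ε-closure gives {A,B,C,D,E}.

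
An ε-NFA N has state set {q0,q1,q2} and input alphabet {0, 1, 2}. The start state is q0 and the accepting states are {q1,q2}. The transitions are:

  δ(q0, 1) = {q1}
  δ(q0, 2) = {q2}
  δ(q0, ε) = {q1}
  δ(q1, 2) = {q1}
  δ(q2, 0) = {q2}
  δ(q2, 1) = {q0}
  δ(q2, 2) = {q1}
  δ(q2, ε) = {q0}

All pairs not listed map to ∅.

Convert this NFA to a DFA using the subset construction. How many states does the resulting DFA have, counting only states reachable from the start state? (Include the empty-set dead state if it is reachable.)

4

Start state of the DFA: {q0,q1} (ε-closure of the NFA start).
{q0,q1} --0--> ∅  [new]
{q0,q1} --1--> {q1}  [new]
{q0,q1} --2--> {q0,q1,q2}  [new]
∅ --0--> ∅  [seen]
∅ --1--> ∅  [seen]
∅ --2--> ∅  [seen]
{q1} --0--> ∅  [seen]
{q1} --1--> ∅  [seen]
{q1} --2--> {q1}  [seen]
{q0,q1,q2} --0--> {q0,q1,q2}  [seen]
{q0,q1,q2} --1--> {q0,q1}  [seen]
{q0,q1,q2} --2--> {q0,q1,q2}  [seen]
Reachable DFA states: {q0,q1}, ∅, {q1}, {q0,q1,q2}.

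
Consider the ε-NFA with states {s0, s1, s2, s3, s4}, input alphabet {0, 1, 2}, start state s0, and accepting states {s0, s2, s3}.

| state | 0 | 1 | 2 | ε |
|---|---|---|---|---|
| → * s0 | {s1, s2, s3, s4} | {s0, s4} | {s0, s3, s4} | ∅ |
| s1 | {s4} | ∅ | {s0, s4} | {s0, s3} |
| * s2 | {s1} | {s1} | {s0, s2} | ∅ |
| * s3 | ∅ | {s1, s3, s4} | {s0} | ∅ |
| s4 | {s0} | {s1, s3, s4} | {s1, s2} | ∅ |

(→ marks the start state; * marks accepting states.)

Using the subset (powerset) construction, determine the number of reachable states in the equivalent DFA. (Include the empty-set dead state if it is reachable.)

5

Start state of the DFA: {s0} (ε-closure of the NFA start).
{s0} --0--> {s0, s1, s2, s3, s4}  [new]
{s0} --1--> {s0, s4}  [new]
{s0} --2--> {s0, s3, s4}  [new]
{s0, s1, s2, s3, s4} --0--> {s0, s1, s2, s3, s4}  [seen]
{s0, s1, s2, s3, s4} --1--> {s0, s1, s3, s4}  [new]
{s0, s1, s2, s3, s4} --2--> {s0, s1, s2, s3, s4}  [seen]
{s0, s4} --0--> {s0, s1, s2, s3, s4}  [seen]
{s0, s4} --1--> {s0, s1, s3, s4}  [seen]
{s0, s4} --2--> {s0, s1, s2, s3, s4}  [seen]
{s0, s3, s4} --0--> {s0, s1, s2, s3, s4}  [seen]
{s0, s3, s4} --1--> {s0, s1, s3, s4}  [seen]
{s0, s3, s4} --2--> {s0, s1, s2, s3, s4}  [seen]
{s0, s1, s3, s4} --0--> {s0, s1, s2, s3, s4}  [seen]
{s0, s1, s3, s4} --1--> {s0, s1, s3, s4}  [seen]
{s0, s1, s3, s4} --2--> {s0, s1, s2, s3, s4}  [seen]
Reachable DFA states: {s0}, {s0, s1, s2, s3, s4}, {s0, s4}, {s0, s3, s4}, {s0, s1, s3, s4}.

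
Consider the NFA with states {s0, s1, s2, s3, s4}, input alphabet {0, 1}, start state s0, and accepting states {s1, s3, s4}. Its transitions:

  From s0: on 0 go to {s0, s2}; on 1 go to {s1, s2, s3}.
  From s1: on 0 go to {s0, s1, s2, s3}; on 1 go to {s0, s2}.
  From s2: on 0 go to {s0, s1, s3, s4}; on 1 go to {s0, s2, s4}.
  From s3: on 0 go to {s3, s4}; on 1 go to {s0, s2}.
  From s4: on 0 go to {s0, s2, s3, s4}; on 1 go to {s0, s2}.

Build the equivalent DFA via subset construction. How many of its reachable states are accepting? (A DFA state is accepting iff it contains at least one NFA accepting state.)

Start state of the DFA: {s0}.
{s0} --0--> {s0, s2}  [new]
{s0} --1--> {s1, s2, s3}  [new]
{s0, s2} --0--> {s0, s1, s2, s3, s4}  [new]
{s0, s2} --1--> {s0, s1, s2, s3, s4}  [seen]
{s1, s2, s3} --0--> {s0, s1, s2, s3, s4}  [seen]
{s1, s2, s3} --1--> {s0, s2, s4}  [new]
{s0, s1, s2, s3, s4} --0--> {s0, s1, s2, s3, s4}  [seen]
{s0, s1, s2, s3, s4} --1--> {s0, s1, s2, s3, s4}  [seen]
{s0, s2, s4} --0--> {s0, s1, s2, s3, s4}  [seen]
{s0, s2, s4} --1--> {s0, s1, s2, s3, s4}  [seen]
Reachable DFA states: {s0}, {s0, s2}, {s1, s2, s3}, {s0, s1, s2, s3, s4}, {s0, s2, s4}.
Accepting DFA states (contain an NFA accepting state): {s1, s2, s3}, {s0, s1, s2, s3, s4}, {s0, s2, s4}.

3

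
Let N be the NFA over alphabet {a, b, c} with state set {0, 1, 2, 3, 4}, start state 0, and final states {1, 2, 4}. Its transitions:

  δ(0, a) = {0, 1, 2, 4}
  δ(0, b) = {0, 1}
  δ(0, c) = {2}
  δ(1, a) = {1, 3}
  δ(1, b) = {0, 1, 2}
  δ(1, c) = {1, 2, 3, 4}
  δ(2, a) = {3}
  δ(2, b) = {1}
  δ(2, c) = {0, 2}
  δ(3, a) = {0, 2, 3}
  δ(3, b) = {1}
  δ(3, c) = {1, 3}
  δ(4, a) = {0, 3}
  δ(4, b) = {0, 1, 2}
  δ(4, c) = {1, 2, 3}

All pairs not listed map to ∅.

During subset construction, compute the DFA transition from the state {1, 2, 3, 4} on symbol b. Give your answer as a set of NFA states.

{0, 1, 2}

δ(1,b) = {0, 1, 2}; δ(2,b) = {1}; δ(3,b) = {1}; δ(4,b) = {0, 1, 2}.
Union: {0, 1, 2}.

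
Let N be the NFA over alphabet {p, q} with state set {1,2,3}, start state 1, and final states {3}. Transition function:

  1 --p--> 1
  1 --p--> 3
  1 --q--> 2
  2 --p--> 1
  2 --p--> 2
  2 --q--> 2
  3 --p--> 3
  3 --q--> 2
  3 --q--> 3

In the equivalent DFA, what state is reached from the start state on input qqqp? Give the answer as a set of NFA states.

{1,2}

Start: {1}.
δ(1,q) = {2}.
Union: {2}.
After q: {2}.
δ(2,q) = {2}.
Union: {2}.
After q: {2}.
δ(2,q) = {2}.
Union: {2}.
After q: {2}.
δ(2,p) = {1,2}.
Union: {1,2}.
After p: {1,2}.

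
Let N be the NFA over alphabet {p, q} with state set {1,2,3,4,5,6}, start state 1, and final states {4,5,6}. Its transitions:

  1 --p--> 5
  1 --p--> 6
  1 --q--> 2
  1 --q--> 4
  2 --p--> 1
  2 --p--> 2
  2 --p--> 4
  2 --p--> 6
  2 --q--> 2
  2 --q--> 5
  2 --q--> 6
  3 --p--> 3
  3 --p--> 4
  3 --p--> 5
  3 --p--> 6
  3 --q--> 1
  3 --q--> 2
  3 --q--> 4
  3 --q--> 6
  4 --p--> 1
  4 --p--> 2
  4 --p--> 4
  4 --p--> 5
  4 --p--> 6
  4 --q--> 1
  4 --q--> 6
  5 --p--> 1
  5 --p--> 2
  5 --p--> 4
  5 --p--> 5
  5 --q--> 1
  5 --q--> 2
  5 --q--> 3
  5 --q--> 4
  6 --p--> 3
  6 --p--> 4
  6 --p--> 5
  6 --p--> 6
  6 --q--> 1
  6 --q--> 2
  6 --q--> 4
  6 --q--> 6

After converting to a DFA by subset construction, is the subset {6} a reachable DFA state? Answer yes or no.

Start state of the DFA: {1}.
{1} --p--> {5,6}  [new]
{1} --q--> {2,4}  [new]
{5,6} --p--> {1,2,3,4,5,6}  [new]
{5,6} --q--> {1,2,3,4,6}  [new]
{2,4} --p--> {1,2,4,5,6}  [new]
{2,4} --q--> {1,2,5,6}  [new]
{1,2,3,4,5,6} --p--> {1,2,3,4,5,6}  [seen]
{1,2,3,4,5,6} --q--> {1,2,3,4,5,6}  [seen]
{1,2,3,4,6} --p--> {1,2,3,4,5,6}  [seen]
{1,2,3,4,6} --q--> {1,2,4,5,6}  [seen]
{1,2,4,5,6} --p--> {1,2,3,4,5,6}  [seen]
{1,2,4,5,6} --q--> {1,2,3,4,5,6}  [seen]
{1,2,5,6} --p--> {1,2,3,4,5,6}  [seen]
{1,2,5,6} --q--> {1,2,3,4,5,6}  [seen]
Reachable DFA states: {1}, {5,6}, {2,4}, {1,2,3,4,5,6}, {1,2,3,4,6}, {1,2,4,5,6}, {1,2,5,6}.
{6} is not among them.

no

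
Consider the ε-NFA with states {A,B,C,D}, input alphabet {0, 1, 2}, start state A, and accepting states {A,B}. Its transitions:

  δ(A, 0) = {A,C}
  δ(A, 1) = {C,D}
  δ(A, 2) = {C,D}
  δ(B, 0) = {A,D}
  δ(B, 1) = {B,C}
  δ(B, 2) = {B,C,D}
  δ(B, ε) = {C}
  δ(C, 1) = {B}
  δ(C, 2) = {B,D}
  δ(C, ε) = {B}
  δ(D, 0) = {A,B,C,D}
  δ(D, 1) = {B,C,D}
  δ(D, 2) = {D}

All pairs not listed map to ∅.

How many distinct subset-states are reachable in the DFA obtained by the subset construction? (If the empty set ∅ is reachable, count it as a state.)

Start state of the DFA: {A} (ε-closure of the NFA start).
{A} --0--> {A,B,C}  [new]
{A} --1--> {B,C,D}  [new]
{A} --2--> {B,C,D}  [seen]
{A,B,C} --0--> {A,B,C,D}  [new]
{A,B,C} --1--> {B,C,D}  [seen]
{A,B,C} --2--> {B,C,D}  [seen]
{B,C,D} --0--> {A,B,C,D}  [seen]
{B,C,D} --1--> {B,C,D}  [seen]
{B,C,D} --2--> {B,C,D}  [seen]
{A,B,C,D} --0--> {A,B,C,D}  [seen]
{A,B,C,D} --1--> {B,C,D}  [seen]
{A,B,C,D} --2--> {B,C,D}  [seen]
Reachable DFA states: {A}, {A,B,C}, {B,C,D}, {A,B,C,D}.

4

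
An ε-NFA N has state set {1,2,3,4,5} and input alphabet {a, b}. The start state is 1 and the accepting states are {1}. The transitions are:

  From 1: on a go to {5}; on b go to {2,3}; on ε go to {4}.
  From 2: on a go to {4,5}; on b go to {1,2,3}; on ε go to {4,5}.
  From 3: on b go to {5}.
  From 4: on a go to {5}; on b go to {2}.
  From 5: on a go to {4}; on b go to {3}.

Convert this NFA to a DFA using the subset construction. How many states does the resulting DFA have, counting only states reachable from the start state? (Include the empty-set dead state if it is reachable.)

Start state of the DFA: {1,4} (ε-closure of the NFA start).
{1,4} --a--> {5}  [new]
{1,4} --b--> {2,3,4,5}  [new]
{5} --a--> {4}  [new]
{5} --b--> {3}  [new]
{2,3,4,5} --a--> {4,5}  [new]
{2,3,4,5} --b--> {1,2,3,4,5}  [new]
{4} --a--> {5}  [seen]
{4} --b--> {2,4,5}  [new]
{3} --a--> ∅  [new]
{3} --b--> {5}  [seen]
{4,5} --a--> {4,5}  [seen]
{4,5} --b--> {2,3,4,5}  [seen]
{1,2,3,4,5} --a--> {4,5}  [seen]
{1,2,3,4,5} --b--> {1,2,3,4,5}  [seen]
{2,4,5} --a--> {4,5}  [seen]
{2,4,5} --b--> {1,2,3,4,5}  [seen]
∅ --a--> ∅  [seen]
∅ --b--> ∅  [seen]
Reachable DFA states: {1,4}, {5}, {2,3,4,5}, {4}, {3}, {4,5}, {1,2,3,4,5}, {2,4,5}, ∅.

9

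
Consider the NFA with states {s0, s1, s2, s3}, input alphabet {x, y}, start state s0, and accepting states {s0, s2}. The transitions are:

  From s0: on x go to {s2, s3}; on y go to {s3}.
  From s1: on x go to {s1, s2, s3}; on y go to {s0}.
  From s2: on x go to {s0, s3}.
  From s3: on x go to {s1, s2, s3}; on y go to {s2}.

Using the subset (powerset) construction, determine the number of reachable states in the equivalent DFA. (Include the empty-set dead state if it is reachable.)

Start state of the DFA: {s0}.
{s0} --x--> {s2, s3}  [new]
{s0} --y--> {s3}  [new]
{s2, s3} --x--> {s0, s1, s2, s3}  [new]
{s2, s3} --y--> {s2}  [new]
{s3} --x--> {s1, s2, s3}  [new]
{s3} --y--> {s2}  [seen]
{s0, s1, s2, s3} --x--> {s0, s1, s2, s3}  [seen]
{s0, s1, s2, s3} --y--> {s0, s2, s3}  [new]
{s2} --x--> {s0, s3}  [new]
{s2} --y--> ∅  [new]
{s1, s2, s3} --x--> {s0, s1, s2, s3}  [seen]
{s1, s2, s3} --y--> {s0, s2}  [new]
{s0, s2, s3} --x--> {s0, s1, s2, s3}  [seen]
{s0, s2, s3} --y--> {s2, s3}  [seen]
{s0, s3} --x--> {s1, s2, s3}  [seen]
{s0, s3} --y--> {s2, s3}  [seen]
∅ --x--> ∅  [seen]
∅ --y--> ∅  [seen]
{s0, s2} --x--> {s0, s2, s3}  [seen]
{s0, s2} --y--> {s3}  [seen]
Reachable DFA states: {s0}, {s2, s3}, {s3}, {s0, s1, s2, s3}, {s2}, {s1, s2, s3}, {s0, s2, s3}, {s0, s3}, ∅, {s0, s2}.

10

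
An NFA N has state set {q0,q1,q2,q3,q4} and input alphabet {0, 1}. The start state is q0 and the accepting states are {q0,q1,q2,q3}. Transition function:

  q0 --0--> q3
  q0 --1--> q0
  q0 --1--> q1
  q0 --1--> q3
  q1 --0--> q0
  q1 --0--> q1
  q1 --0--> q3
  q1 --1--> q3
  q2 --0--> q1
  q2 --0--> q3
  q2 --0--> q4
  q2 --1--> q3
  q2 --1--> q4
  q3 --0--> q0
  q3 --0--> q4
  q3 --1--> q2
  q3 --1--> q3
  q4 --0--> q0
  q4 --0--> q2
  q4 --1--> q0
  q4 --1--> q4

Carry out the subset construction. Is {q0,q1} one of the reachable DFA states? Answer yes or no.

no

Start state of the DFA: {q0}.
{q0} --0--> {q3}  [new]
{q0} --1--> {q0,q1,q3}  [new]
{q3} --0--> {q0,q4}  [new]
{q3} --1--> {q2,q3}  [new]
{q0,q1,q3} --0--> {q0,q1,q3,q4}  [new]
{q0,q1,q3} --1--> {q0,q1,q2,q3}  [new]
{q0,q4} --0--> {q0,q2,q3}  [new]
{q0,q4} --1--> {q0,q1,q3,q4}  [seen]
{q2,q3} --0--> {q0,q1,q3,q4}  [seen]
{q2,q3} --1--> {q2,q3,q4}  [new]
{q0,q1,q3,q4} --0--> {q0,q1,q2,q3,q4}  [new]
{q0,q1,q3,q4} --1--> {q0,q1,q2,q3,q4}  [seen]
{q0,q1,q2,q3} --0--> {q0,q1,q3,q4}  [seen]
{q0,q1,q2,q3} --1--> {q0,q1,q2,q3,q4}  [seen]
{q0,q2,q3} --0--> {q0,q1,q3,q4}  [seen]
{q0,q2,q3} --1--> {q0,q1,q2,q3,q4}  [seen]
{q2,q3,q4} --0--> {q0,q1,q2,q3,q4}  [seen]
{q2,q3,q4} --1--> {q0,q2,q3,q4}  [new]
{q0,q1,q2,q3,q4} --0--> {q0,q1,q2,q3,q4}  [seen]
{q0,q1,q2,q3,q4} --1--> {q0,q1,q2,q3,q4}  [seen]
{q0,q2,q3,q4} --0--> {q0,q1,q2,q3,q4}  [seen]
{q0,q2,q3,q4} --1--> {q0,q1,q2,q3,q4}  [seen]
Reachable DFA states: {q0}, {q3}, {q0,q1,q3}, {q0,q4}, {q2,q3}, {q0,q1,q3,q4}, {q0,q1,q2,q3}, {q0,q2,q3}, {q2,q3,q4}, {q0,q1,q2,q3,q4}, {q0,q2,q3,q4}.
{q0,q1} is not among them.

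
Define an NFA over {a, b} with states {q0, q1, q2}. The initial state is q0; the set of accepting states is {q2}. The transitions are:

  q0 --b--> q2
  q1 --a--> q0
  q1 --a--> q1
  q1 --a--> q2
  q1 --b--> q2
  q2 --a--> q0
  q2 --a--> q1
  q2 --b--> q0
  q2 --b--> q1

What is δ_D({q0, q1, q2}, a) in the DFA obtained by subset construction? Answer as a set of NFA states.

{q0, q1, q2}

δ(q0,a) = ∅; δ(q1,a) = {q0, q1, q2}; δ(q2,a) = {q0, q1}.
Union: {q0, q1, q2}.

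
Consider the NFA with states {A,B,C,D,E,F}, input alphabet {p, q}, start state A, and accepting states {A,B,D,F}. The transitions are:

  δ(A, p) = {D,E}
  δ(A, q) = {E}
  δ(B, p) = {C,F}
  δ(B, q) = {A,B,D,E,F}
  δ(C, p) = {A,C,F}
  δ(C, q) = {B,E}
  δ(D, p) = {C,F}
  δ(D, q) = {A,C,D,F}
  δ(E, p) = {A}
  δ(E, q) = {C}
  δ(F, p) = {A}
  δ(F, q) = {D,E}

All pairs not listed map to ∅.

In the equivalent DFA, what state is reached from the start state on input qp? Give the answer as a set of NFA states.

Start: {A}.
δ(A,q) = {E}.
Union: {E}.
After q: {E}.
δ(E,p) = {A}.
Union: {A}.
After p: {A}.

{A}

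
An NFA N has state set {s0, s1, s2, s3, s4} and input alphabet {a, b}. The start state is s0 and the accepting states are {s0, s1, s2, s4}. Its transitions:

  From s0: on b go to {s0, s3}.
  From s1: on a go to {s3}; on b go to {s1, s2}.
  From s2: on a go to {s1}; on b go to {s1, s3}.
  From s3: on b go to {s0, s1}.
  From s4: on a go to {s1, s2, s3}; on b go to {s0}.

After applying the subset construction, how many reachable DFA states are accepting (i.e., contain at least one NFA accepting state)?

7

Start state of the DFA: {s0}.
{s0} --a--> ∅  [new]
{s0} --b--> {s0, s3}  [new]
∅ --a--> ∅  [seen]
∅ --b--> ∅  [seen]
{s0, s3} --a--> ∅  [seen]
{s0, s3} --b--> {s0, s1, s3}  [new]
{s0, s1, s3} --a--> {s3}  [new]
{s0, s1, s3} --b--> {s0, s1, s2, s3}  [new]
{s3} --a--> ∅  [seen]
{s3} --b--> {s0, s1}  [new]
{s0, s1, s2, s3} --a--> {s1, s3}  [new]
{s0, s1, s2, s3} --b--> {s0, s1, s2, s3}  [seen]
{s0, s1} --a--> {s3}  [seen]
{s0, s1} --b--> {s0, s1, s2, s3}  [seen]
{s1, s3} --a--> {s3}  [seen]
{s1, s3} --b--> {s0, s1, s2}  [new]
{s0, s1, s2} --a--> {s1, s3}  [seen]
{s0, s1, s2} --b--> {s0, s1, s2, s3}  [seen]
Reachable DFA states: {s0}, ∅, {s0, s3}, {s0, s1, s3}, {s3}, {s0, s1, s2, s3}, {s0, s1}, {s1, s3}, {s0, s1, s2}.
Accepting DFA states (contain an NFA accepting state): {s0}, {s0, s3}, {s0, s1, s3}, {s0, s1, s2, s3}, {s0, s1}, {s1, s3}, {s0, s1, s2}.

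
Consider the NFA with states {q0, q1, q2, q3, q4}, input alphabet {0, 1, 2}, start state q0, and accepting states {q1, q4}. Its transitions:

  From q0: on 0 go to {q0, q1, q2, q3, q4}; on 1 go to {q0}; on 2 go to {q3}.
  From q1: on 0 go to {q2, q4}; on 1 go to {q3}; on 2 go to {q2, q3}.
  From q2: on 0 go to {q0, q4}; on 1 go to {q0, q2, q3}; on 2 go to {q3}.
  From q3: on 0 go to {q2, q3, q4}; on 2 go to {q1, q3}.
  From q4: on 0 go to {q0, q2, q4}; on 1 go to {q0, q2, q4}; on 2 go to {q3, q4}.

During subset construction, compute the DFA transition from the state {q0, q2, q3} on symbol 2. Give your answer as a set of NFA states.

{q1, q3}

δ(q0,2) = {q3}; δ(q2,2) = {q3}; δ(q3,2) = {q1, q3}.
Union: {q1, q3}.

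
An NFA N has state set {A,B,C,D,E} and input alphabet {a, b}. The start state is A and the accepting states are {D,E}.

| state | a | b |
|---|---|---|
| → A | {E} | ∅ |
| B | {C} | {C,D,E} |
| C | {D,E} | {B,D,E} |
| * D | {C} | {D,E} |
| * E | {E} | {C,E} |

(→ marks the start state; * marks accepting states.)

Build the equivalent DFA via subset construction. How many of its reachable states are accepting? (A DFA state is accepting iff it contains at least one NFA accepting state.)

Start state of the DFA: {A}.
{A} --a--> {E}  [new]
{A} --b--> ∅  [new]
{E} --a--> {E}  [seen]
{E} --b--> {C,E}  [new]
∅ --a--> ∅  [seen]
∅ --b--> ∅  [seen]
{C,E} --a--> {D,E}  [new]
{C,E} --b--> {B,C,D,E}  [new]
{D,E} --a--> {C,E}  [seen]
{D,E} --b--> {C,D,E}  [new]
{B,C,D,E} --a--> {C,D,E}  [seen]
{B,C,D,E} --b--> {B,C,D,E}  [seen]
{C,D,E} --a--> {C,D,E}  [seen]
{C,D,E} --b--> {B,C,D,E}  [seen]
Reachable DFA states: {A}, {E}, ∅, {C,E}, {D,E}, {B,C,D,E}, {C,D,E}.
Accepting DFA states (contain an NFA accepting state): {E}, {C,E}, {D,E}, {B,C,D,E}, {C,D,E}.

5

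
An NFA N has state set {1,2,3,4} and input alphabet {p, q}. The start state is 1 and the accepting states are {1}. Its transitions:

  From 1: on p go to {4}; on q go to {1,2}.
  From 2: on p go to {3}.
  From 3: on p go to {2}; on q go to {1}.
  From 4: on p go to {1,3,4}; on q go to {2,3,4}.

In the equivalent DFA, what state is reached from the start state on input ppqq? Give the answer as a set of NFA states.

{1,2,3,4}

Start: {1}.
δ(1,p) = {4}.
Union: {4}.
After p: {4}.
δ(4,p) = {1,3,4}.
Union: {1,3,4}.
After p: {1,3,4}.
δ(1,q) = {1,2}; δ(3,q) = {1}; δ(4,q) = {2,3,4}.
Union: {1,2,3,4}.
After q: {1,2,3,4}.
δ(1,q) = {1,2}; δ(2,q) = ∅; δ(3,q) = {1}; δ(4,q) = {2,3,4}.
Union: {1,2,3,4}.
After q: {1,2,3,4}.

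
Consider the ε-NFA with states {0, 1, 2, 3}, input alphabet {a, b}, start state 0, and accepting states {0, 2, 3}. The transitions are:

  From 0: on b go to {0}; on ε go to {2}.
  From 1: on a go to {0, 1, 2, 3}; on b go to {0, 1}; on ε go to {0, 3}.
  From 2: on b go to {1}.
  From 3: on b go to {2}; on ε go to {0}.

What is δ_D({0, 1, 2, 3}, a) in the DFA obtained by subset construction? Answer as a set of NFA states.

{0, 1, 2, 3}

δ(0,a) = ∅; δ(1,a) = {0, 1, 2, 3}; δ(2,a) = ∅; δ(3,a) = ∅.
Union: {0, 1, 2, 3}.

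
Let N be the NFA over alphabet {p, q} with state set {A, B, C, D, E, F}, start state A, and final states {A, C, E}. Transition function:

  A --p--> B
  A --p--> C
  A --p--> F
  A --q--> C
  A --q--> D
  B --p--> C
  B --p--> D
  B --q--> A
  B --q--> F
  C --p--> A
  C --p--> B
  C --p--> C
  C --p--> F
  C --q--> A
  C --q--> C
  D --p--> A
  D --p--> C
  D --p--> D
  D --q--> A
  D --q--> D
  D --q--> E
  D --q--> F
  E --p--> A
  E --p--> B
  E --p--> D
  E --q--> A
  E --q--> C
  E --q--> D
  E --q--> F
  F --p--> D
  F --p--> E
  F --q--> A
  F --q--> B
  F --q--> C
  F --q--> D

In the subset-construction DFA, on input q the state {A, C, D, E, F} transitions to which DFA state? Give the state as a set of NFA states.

δ(A,q) = {C, D}; δ(C,q) = {A, C}; δ(D,q) = {A, D, E, F}; δ(E,q) = {A, C, D, F}; δ(F,q) = {A, B, C, D}.
Union: {A, B, C, D, E, F}.

{A, B, C, D, E, F}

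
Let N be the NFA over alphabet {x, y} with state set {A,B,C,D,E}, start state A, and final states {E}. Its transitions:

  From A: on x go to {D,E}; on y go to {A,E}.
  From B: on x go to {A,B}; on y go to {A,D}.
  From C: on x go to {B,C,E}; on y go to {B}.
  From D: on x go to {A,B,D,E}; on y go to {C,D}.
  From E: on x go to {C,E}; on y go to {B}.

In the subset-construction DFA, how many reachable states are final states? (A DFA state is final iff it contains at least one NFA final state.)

6

Start state of the DFA: {A}.
{A} --x--> {D,E}  [new]
{A} --y--> {A,E}  [new]
{D,E} --x--> {A,B,C,D,E}  [new]
{D,E} --y--> {B,C,D}  [new]
{A,E} --x--> {C,D,E}  [new]
{A,E} --y--> {A,B,E}  [new]
{A,B,C,D,E} --x--> {A,B,C,D,E}  [seen]
{A,B,C,D,E} --y--> {A,B,C,D,E}  [seen]
{B,C,D} --x--> {A,B,C,D,E}  [seen]
{B,C,D} --y--> {A,B,C,D}  [new]
{C,D,E} --x--> {A,B,C,D,E}  [seen]
{C,D,E} --y--> {B,C,D}  [seen]
{A,B,E} --x--> {A,B,C,D,E}  [seen]
{A,B,E} --y--> {A,B,D,E}  [new]
{A,B,C,D} --x--> {A,B,C,D,E}  [seen]
{A,B,C,D} --y--> {A,B,C,D,E}  [seen]
{A,B,D,E} --x--> {A,B,C,D,E}  [seen]
{A,B,D,E} --y--> {A,B,C,D,E}  [seen]
Reachable DFA states: {A}, {D,E}, {A,E}, {A,B,C,D,E}, {B,C,D}, {C,D,E}, {A,B,E}, {A,B,C,D}, {A,B,D,E}.
Accepting DFA states (contain an NFA accepting state): {D,E}, {A,E}, {A,B,C,D,E}, {C,D,E}, {A,B,E}, {A,B,D,E}.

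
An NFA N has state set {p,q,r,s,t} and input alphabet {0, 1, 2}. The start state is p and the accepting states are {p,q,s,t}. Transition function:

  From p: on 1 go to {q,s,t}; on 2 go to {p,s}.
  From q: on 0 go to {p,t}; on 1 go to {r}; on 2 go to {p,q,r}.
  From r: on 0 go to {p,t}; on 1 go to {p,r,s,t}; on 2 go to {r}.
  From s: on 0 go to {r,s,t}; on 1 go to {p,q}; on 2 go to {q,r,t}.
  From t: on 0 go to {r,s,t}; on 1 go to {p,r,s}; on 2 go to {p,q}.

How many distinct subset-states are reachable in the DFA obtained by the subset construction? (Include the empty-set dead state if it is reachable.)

10

Start state of the DFA: {p}.
{p} --0--> ∅  [new]
{p} --1--> {q,s,t}  [new]
{p} --2--> {p,s}  [new]
∅ --0--> ∅  [seen]
∅ --1--> ∅  [seen]
∅ --2--> ∅  [seen]
{q,s,t} --0--> {p,r,s,t}  [new]
{q,s,t} --1--> {p,q,r,s}  [new]
{q,s,t} --2--> {p,q,r,t}  [new]
{p,s} --0--> {r,s,t}  [new]
{p,s} --1--> {p,q,s,t}  [new]
{p,s} --2--> {p,q,r,s,t}  [new]
{p,r,s,t} --0--> {p,r,s,t}  [seen]
{p,r,s,t} --1--> {p,q,r,s,t}  [seen]
{p,r,s,t} --2--> {p,q,r,s,t}  [seen]
{p,q,r,s} --0--> {p,r,s,t}  [seen]
{p,q,r,s} --1--> {p,q,r,s,t}  [seen]
{p,q,r,s} --2--> {p,q,r,s,t}  [seen]
{p,q,r,t} --0--> {p,r,s,t}  [seen]
{p,q,r,t} --1--> {p,q,r,s,t}  [seen]
{p,q,r,t} --2--> {p,q,r,s}  [seen]
{r,s,t} --0--> {p,r,s,t}  [seen]
{r,s,t} --1--> {p,q,r,s,t}  [seen]
{r,s,t} --2--> {p,q,r,t}  [seen]
{p,q,s,t} --0--> {p,r,s,t}  [seen]
{p,q,s,t} --1--> {p,q,r,s,t}  [seen]
{p,q,s,t} --2--> {p,q,r,s,t}  [seen]
{p,q,r,s,t} --0--> {p,r,s,t}  [seen]
{p,q,r,s,t} --1--> {p,q,r,s,t}  [seen]
{p,q,r,s,t} --2--> {p,q,r,s,t}  [seen]
Reachable DFA states: {p}, ∅, {q,s,t}, {p,s}, {p,r,s,t}, {p,q,r,s}, {p,q,r,t}, {r,s,t}, {p,q,s,t}, {p,q,r,s,t}.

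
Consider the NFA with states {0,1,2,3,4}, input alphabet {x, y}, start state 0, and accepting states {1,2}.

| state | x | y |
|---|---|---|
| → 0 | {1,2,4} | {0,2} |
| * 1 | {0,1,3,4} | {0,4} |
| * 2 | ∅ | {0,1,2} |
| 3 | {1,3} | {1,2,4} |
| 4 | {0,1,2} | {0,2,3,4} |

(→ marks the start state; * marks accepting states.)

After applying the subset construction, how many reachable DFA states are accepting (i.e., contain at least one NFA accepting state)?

Start state of the DFA: {0}.
{0} --x--> {1,2,4}  [new]
{0} --y--> {0,2}  [new]
{1,2,4} --x--> {0,1,2,3,4}  [new]
{1,2,4} --y--> {0,1,2,3,4}  [seen]
{0,2} --x--> {1,2,4}  [seen]
{0,2} --y--> {0,1,2}  [new]
{0,1,2,3,4} --x--> {0,1,2,3,4}  [seen]
{0,1,2,3,4} --y--> {0,1,2,3,4}  [seen]
{0,1,2} --x--> {0,1,2,3,4}  [seen]
{0,1,2} --y--> {0,1,2,4}  [new]
{0,1,2,4} --x--> {0,1,2,3,4}  [seen]
{0,1,2,4} --y--> {0,1,2,3,4}  [seen]
Reachable DFA states: {0}, {1,2,4}, {0,2}, {0,1,2,3,4}, {0,1,2}, {0,1,2,4}.
Accepting DFA states (contain an NFA accepting state): {1,2,4}, {0,2}, {0,1,2,3,4}, {0,1,2}, {0,1,2,4}.

5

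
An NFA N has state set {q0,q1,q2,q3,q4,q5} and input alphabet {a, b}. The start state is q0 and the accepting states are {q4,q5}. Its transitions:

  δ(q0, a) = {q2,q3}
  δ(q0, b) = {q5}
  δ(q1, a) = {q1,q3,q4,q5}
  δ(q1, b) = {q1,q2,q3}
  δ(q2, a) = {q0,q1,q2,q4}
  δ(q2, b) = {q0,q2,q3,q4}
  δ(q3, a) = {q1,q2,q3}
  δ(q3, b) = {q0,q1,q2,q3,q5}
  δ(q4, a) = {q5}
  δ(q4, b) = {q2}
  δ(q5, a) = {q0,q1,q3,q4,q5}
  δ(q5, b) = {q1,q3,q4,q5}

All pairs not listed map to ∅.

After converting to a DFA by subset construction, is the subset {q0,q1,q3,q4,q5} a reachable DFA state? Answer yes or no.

yes

Start state of the DFA: {q0}.
{q0} --a--> {q2,q3}  [new]
{q0} --b--> {q5}  [new]
{q2,q3} --a--> {q0,q1,q2,q3,q4}  [new]
{q2,q3} --b--> {q0,q1,q2,q3,q4,q5}  [new]
{q5} --a--> {q0,q1,q3,q4,q5}  [new]
{q5} --b--> {q1,q3,q4,q5}  [new]
{q0,q1,q2,q3,q4} --a--> {q0,q1,q2,q3,q4,q5}  [seen]
{q0,q1,q2,q3,q4} --b--> {q0,q1,q2,q3,q4,q5}  [seen]
{q0,q1,q2,q3,q4,q5} --a--> {q0,q1,q2,q3,q4,q5}  [seen]
{q0,q1,q2,q3,q4,q5} --b--> {q0,q1,q2,q3,q4,q5}  [seen]
{q0,q1,q3,q4,q5} --a--> {q0,q1,q2,q3,q4,q5}  [seen]
{q0,q1,q3,q4,q5} --b--> {q0,q1,q2,q3,q4,q5}  [seen]
{q1,q3,q4,q5} --a--> {q0,q1,q2,q3,q4,q5}  [seen]
{q1,q3,q4,q5} --b--> {q0,q1,q2,q3,q4,q5}  [seen]
Reachable DFA states: {q0}, {q2,q3}, {q5}, {q0,q1,q2,q3,q4}, {q0,q1,q2,q3,q4,q5}, {q0,q1,q3,q4,q5}, {q1,q3,q4,q5}.
{q0,q1,q3,q4,q5} is among them.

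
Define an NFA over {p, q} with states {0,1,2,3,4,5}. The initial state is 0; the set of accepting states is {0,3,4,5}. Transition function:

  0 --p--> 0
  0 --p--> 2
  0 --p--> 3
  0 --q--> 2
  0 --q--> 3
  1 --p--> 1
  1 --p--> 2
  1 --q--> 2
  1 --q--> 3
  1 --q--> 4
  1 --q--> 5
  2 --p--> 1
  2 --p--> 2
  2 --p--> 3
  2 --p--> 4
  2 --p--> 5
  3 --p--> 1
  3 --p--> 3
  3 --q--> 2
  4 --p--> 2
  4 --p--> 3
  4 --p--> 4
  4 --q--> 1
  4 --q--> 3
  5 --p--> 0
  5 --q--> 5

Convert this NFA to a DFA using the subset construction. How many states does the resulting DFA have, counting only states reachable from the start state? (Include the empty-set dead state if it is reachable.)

7

Start state of the DFA: {0}.
{0} --p--> {0,2,3}  [new]
{0} --q--> {2,3}  [new]
{0,2,3} --p--> {0,1,2,3,4,5}  [new]
{0,2,3} --q--> {2,3}  [seen]
{2,3} --p--> {1,2,3,4,5}  [new]
{2,3} --q--> {2}  [new]
{0,1,2,3,4,5} --p--> {0,1,2,3,4,5}  [seen]
{0,1,2,3,4,5} --q--> {1,2,3,4,5}  [seen]
{1,2,3,4,5} --p--> {0,1,2,3,4,5}  [seen]
{1,2,3,4,5} --q--> {1,2,3,4,5}  [seen]
{2} --p--> {1,2,3,4,5}  [seen]
{2} --q--> ∅  [new]
∅ --p--> ∅  [seen]
∅ --q--> ∅  [seen]
Reachable DFA states: {0}, {0,2,3}, {2,3}, {0,1,2,3,4,5}, {1,2,3,4,5}, {2}, ∅.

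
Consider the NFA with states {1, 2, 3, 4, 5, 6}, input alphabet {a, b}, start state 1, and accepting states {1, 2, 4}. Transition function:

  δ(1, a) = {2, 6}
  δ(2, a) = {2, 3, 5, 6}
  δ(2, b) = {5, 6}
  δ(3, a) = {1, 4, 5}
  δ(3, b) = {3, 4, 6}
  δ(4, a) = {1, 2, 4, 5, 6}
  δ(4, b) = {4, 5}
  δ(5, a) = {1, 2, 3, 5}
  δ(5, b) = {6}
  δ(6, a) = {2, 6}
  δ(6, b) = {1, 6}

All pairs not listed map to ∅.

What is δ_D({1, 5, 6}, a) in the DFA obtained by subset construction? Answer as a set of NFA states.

δ(1,a) = {2, 6}; δ(5,a) = {1, 2, 3, 5}; δ(6,a) = {2, 6}.
Union: {1, 2, 3, 5, 6}.

{1, 2, 3, 5, 6}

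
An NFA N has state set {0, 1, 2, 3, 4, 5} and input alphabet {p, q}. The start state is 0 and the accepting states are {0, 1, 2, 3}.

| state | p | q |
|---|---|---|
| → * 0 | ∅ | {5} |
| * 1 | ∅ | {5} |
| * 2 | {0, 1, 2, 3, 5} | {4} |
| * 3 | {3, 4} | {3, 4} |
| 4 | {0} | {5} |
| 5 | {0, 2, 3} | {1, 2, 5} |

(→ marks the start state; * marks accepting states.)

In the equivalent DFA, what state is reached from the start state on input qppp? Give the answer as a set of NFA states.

Start: {0}.
δ(0,q) = {5}.
Union: {5}.
After q: {5}.
δ(5,p) = {0, 2, 3}.
Union: {0, 2, 3}.
After p: {0, 2, 3}.
δ(0,p) = ∅; δ(2,p) = {0, 1, 2, 3, 5}; δ(3,p) = {3, 4}.
Union: {0, 1, 2, 3, 4, 5}.
After p: {0, 1, 2, 3, 4, 5}.
δ(0,p) = ∅; δ(1,p) = ∅; δ(2,p) = {0, 1, 2, 3, 5}; δ(3,p) = {3, 4}; δ(4,p) = {0}; δ(5,p) = {0, 2, 3}.
Union: {0, 1, 2, 3, 4, 5}.
After p: {0, 1, 2, 3, 4, 5}.

{0, 1, 2, 3, 4, 5}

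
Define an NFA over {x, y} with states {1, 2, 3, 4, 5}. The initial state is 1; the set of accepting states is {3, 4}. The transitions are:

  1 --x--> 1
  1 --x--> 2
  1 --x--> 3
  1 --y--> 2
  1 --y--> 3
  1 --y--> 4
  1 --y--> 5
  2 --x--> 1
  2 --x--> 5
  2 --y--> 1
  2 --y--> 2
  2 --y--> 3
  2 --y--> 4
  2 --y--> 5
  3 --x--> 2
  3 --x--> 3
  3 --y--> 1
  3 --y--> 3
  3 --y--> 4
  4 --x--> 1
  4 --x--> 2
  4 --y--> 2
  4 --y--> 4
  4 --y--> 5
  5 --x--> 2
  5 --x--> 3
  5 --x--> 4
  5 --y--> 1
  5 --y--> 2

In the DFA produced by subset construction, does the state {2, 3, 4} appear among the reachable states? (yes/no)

Start state of the DFA: {1}.
{1} --x--> {1, 2, 3}  [new]
{1} --y--> {2, 3, 4, 5}  [new]
{1, 2, 3} --x--> {1, 2, 3, 5}  [new]
{1, 2, 3} --y--> {1, 2, 3, 4, 5}  [new]
{2, 3, 4, 5} --x--> {1, 2, 3, 4, 5}  [seen]
{2, 3, 4, 5} --y--> {1, 2, 3, 4, 5}  [seen]
{1, 2, 3, 5} --x--> {1, 2, 3, 4, 5}  [seen]
{1, 2, 3, 5} --y--> {1, 2, 3, 4, 5}  [seen]
{1, 2, 3, 4, 5} --x--> {1, 2, 3, 4, 5}  [seen]
{1, 2, 3, 4, 5} --y--> {1, 2, 3, 4, 5}  [seen]
Reachable DFA states: {1}, {1, 2, 3}, {2, 3, 4, 5}, {1, 2, 3, 5}, {1, 2, 3, 4, 5}.
{2, 3, 4} is not among them.

no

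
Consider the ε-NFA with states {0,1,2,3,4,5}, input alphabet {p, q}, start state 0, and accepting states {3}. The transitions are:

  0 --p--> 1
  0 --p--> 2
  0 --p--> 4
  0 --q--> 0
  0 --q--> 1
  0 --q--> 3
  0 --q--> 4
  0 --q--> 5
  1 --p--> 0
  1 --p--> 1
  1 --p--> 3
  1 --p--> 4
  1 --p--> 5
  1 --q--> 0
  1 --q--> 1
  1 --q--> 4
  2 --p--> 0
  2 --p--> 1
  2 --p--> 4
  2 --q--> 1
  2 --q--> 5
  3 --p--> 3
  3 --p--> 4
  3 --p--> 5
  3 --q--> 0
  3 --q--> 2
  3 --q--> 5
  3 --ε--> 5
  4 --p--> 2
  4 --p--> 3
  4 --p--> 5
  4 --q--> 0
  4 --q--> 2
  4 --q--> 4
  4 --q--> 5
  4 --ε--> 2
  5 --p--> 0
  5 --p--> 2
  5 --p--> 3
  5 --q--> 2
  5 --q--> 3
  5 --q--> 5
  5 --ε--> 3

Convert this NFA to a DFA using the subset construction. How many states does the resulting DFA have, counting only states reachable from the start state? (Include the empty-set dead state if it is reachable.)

3

Start state of the DFA: {0} (ε-closure of the NFA start).
{0} --p--> {1,2,4}  [new]
{0} --q--> {0,1,2,3,4,5}  [new]
{1,2,4} --p--> {0,1,2,3,4,5}  [seen]
{1,2,4} --q--> {0,1,2,3,4,5}  [seen]
{0,1,2,3,4,5} --p--> {0,1,2,3,4,5}  [seen]
{0,1,2,3,4,5} --q--> {0,1,2,3,4,5}  [seen]
Reachable DFA states: {0}, {1,2,4}, {0,1,2,3,4,5}.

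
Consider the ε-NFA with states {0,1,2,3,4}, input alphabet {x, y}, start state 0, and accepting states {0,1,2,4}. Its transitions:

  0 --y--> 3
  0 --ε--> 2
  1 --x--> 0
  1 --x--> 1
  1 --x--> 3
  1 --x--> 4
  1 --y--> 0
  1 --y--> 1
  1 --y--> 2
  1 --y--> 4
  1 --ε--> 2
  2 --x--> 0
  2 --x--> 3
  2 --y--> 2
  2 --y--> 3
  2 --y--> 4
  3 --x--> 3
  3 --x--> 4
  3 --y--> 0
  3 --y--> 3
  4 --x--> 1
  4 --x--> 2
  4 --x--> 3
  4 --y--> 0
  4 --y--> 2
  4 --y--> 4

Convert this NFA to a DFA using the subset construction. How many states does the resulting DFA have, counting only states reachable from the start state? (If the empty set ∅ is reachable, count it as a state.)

5

Start state of the DFA: {0,2} (ε-closure of the NFA start).
{0,2} --x--> {0,2,3}  [new]
{0,2} --y--> {2,3,4}  [new]
{0,2,3} --x--> {0,2,3,4}  [new]
{0,2,3} --y--> {0,2,3,4}  [seen]
{2,3,4} --x--> {0,1,2,3,4}  [new]
{2,3,4} --y--> {0,2,3,4}  [seen]
{0,2,3,4} --x--> {0,1,2,3,4}  [seen]
{0,2,3,4} --y--> {0,2,3,4}  [seen]
{0,1,2,3,4} --x--> {0,1,2,3,4}  [seen]
{0,1,2,3,4} --y--> {0,1,2,3,4}  [seen]
Reachable DFA states: {0,2}, {0,2,3}, {2,3,4}, {0,2,3,4}, {0,1,2,3,4}.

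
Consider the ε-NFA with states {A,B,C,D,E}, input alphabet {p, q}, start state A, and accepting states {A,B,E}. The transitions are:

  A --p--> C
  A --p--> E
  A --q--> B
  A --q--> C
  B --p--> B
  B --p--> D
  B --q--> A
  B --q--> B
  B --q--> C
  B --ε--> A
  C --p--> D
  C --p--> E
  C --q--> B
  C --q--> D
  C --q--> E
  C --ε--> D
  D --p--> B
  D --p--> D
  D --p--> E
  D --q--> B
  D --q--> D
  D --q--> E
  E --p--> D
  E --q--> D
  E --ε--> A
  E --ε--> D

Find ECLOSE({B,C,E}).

{A,B,C,D,E}

Begin with {B,C,E}.
B →ε {A}; add A.
C →ε {D}; add D.
ε-closure = {A,B,C,D,E}.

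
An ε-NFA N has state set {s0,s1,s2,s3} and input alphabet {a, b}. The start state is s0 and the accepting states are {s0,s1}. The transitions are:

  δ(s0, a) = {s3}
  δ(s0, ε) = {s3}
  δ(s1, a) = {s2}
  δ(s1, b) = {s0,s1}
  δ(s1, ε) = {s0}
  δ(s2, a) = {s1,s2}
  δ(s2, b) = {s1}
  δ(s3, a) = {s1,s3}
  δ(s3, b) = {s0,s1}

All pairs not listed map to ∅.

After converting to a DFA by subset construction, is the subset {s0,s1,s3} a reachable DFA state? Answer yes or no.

Start state of the DFA: {s0,s3} (ε-closure of the NFA start).
{s0,s3} --a--> {s0,s1,s3}  [new]
{s0,s3} --b--> {s0,s1,s3}  [seen]
{s0,s1,s3} --a--> {s0,s1,s2,s3}  [new]
{s0,s1,s3} --b--> {s0,s1,s3}  [seen]
{s0,s1,s2,s3} --a--> {s0,s1,s2,s3}  [seen]
{s0,s1,s2,s3} --b--> {s0,s1,s3}  [seen]
Reachable DFA states: {s0,s3}, {s0,s1,s3}, {s0,s1,s2,s3}.
{s0,s1,s3} is among them.

yes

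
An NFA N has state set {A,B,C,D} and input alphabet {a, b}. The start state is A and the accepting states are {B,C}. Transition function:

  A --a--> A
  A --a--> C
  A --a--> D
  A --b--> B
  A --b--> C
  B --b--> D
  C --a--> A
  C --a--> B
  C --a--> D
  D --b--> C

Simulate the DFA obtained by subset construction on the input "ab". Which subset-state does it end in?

{B,C}

Start: {A}.
δ(A,a) = {A,C,D}.
Union: {A,C,D}.
After a: {A,C,D}.
δ(A,b) = {B,C}; δ(C,b) = ∅; δ(D,b) = {C}.
Union: {B,C}.
After b: {B,C}.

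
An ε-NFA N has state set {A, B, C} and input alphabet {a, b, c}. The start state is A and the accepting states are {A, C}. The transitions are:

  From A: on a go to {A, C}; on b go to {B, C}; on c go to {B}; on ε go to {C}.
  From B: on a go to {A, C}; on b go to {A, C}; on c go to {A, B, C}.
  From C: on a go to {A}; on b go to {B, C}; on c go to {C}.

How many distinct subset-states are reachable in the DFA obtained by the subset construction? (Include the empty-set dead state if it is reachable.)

Start state of the DFA: {A, C} (ε-closure of the NFA start).
{A, C} --a--> {A, C}  [seen]
{A, C} --b--> {B, C}  [new]
{A, C} --c--> {B, C}  [seen]
{B, C} --a--> {A, C}  [seen]
{B, C} --b--> {A, B, C}  [new]
{B, C} --c--> {A, B, C}  [seen]
{A, B, C} --a--> {A, C}  [seen]
{A, B, C} --b--> {A, B, C}  [seen]
{A, B, C} --c--> {A, B, C}  [seen]
Reachable DFA states: {A, C}, {B, C}, {A, B, C}.

3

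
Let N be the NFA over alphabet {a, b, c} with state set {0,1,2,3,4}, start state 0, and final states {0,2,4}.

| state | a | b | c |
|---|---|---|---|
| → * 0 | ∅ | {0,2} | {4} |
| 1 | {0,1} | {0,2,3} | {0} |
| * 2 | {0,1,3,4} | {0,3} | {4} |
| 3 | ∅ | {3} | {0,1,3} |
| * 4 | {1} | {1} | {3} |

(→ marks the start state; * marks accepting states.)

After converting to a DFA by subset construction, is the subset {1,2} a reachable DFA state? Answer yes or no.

Start state of the DFA: {0}.
{0} --a--> ∅  [new]
{0} --b--> {0,2}  [new]
{0} --c--> {4}  [new]
∅ --a--> ∅  [seen]
∅ --b--> ∅  [seen]
∅ --c--> ∅  [seen]
{0,2} --a--> {0,1,3,4}  [new]
{0,2} --b--> {0,2,3}  [new]
{0,2} --c--> {4}  [seen]
{4} --a--> {1}  [new]
{4} --b--> {1}  [seen]
{4} --c--> {3}  [new]
{0,1,3,4} --a--> {0,1}  [new]
{0,1,3,4} --b--> {0,1,2,3}  [new]
{0,1,3,4} --c--> {0,1,3,4}  [seen]
{0,2,3} --a--> {0,1,3,4}  [seen]
{0,2,3} --b--> {0,2,3}  [seen]
{0,2,3} --c--> {0,1,3,4}  [seen]
{1} --a--> {0,1}  [seen]
{1} --b--> {0,2,3}  [seen]
{1} --c--> {0}  [seen]
{3} --a--> ∅  [seen]
{3} --b--> {3}  [seen]
{3} --c--> {0,1,3}  [new]
{0,1} --a--> {0,1}  [seen]
{0,1} --b--> {0,2,3}  [seen]
{0,1} --c--> {0,4}  [new]
{0,1,2,3} --a--> {0,1,3,4}  [seen]
{0,1,2,3} --b--> {0,2,3}  [seen]
{0,1,2,3} --c--> {0,1,3,4}  [seen]
{0,1,3} --a--> {0,1}  [seen]
{0,1,3} --b--> {0,2,3}  [seen]
{0,1,3} --c--> {0,1,3,4}  [seen]
{0,4} --a--> {1}  [seen]
{0,4} --b--> {0,1,2}  [new]
{0,4} --c--> {3,4}  [new]
{0,1,2} --a--> {0,1,3,4}  [seen]
{0,1,2} --b--> {0,2,3}  [seen]
{0,1,2} --c--> {0,4}  [seen]
{3,4} --a--> {1}  [seen]
{3,4} --b--> {1,3}  [new]
{3,4} --c--> {0,1,3}  [seen]
{1,3} --a--> {0,1}  [seen]
{1,3} --b--> {0,2,3}  [seen]
{1,3} --c--> {0,1,3}  [seen]
Reachable DFA states: {0}, ∅, {0,2}, {4}, {0,1,3,4}, {0,2,3}, {1}, {3}, {0,1}, {0,1,2,3}, {0,1,3}, {0,4}, {0,1,2}, {3,4}, {1,3}.
{1,2} is not among them.

no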